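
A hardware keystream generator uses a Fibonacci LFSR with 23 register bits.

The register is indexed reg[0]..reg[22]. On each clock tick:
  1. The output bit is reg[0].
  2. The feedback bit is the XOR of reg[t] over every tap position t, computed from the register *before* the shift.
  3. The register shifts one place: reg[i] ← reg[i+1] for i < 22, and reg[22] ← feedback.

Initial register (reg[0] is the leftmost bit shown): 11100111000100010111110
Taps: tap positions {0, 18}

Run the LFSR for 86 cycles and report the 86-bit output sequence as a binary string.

11100111000100010111110000101111010110000011100110010010001000010111100011100011010110

k : reg_k → out_k, fb_k
0: 11100111000100010111110 → 1, fb=0
1: 11001110001000101111100 → 1, fb=0
2: 10011100010001011111000 → 1, fb=0
3: 00111000100010111110000 → 0, fb=1
4: 01110001000101111100001 → 0, fb=0
5: 11100010001011111000010 → 1, fb=1
6: 11000100010111110000101 → 1, fb=1
7: 10001000101111100001011 → 1, fb=1
8: 00010001011111000010111 → 0, fb=1
9: 00100010111110000101111 → 0, fb=0
10: 01000101111100001011110 → 0, fb=1
11: 10001011111000010111101 → 1, fb=0
12: 00010111110000101111010 → 0, fb=1
13: 00101111100001011110101 → 0, fb=1
14: 01011111000010111101011 → 0, fb=0
15: 10111110000101111010110 → 1, fb=0
16: 01111100001011110101100 → 0, fb=0
17: 11111000010111101011000 → 1, fb=0
18: 11110000101111010110000 → 1, fb=0
19: 11100001011110101100000 → 1, fb=1
20: 11000010111101011000001 → 1, fb=1
21: 10000101111010110000011 → 1, fb=1
22: 00001011110101100000111 → 0, fb=0
23: 00010111101011000001110 → 0, fb=0
24: 00101111010110000011100 → 0, fb=1
25: 01011110101100000111001 → 0, fb=1
26: 10111101011000001110011 → 1, fb=0
27: 01111010110000011100110 → 0, fb=0
28: 11110101100000111001100 → 1, fb=1
29: 11101011000001110011001 → 1, fb=0
30: 11010110000011100110010 → 1, fb=0
31: 10101100000111001100100 → 1, fb=1
32: 01011000001110011001001 → 0, fb=0
33: 10110000011100110010010 → 1, fb=0
34: 01100000111001100100100 → 0, fb=0
35: 11000001110011001001000 → 1, fb=1
36: 10000011100110010010001 → 1, fb=0
37: 00000111001100100100010 → 0, fb=0
38: 00001110011001001000100 → 0, fb=0
39: 00011100110010010001000 → 0, fb=0
40: 00111001100100100010000 → 0, fb=1
41: 01110011001001000100001 → 0, fb=0
42: 11100110010010001000010 → 1, fb=1
43: 11001100100100010000101 → 1, fb=1
44: 10011001001000100001011 → 1, fb=1
45: 00110010010001000010111 → 0, fb=1
46: 01100100100010000101111 → 0, fb=0
47: 11001001000100001011110 → 1, fb=0
48: 10010010001000010111100 → 1, fb=0
49: 00100100010000101111000 → 0, fb=1
50: 01001000100001011110001 → 0, fb=1
51: 10010001000010111100011 → 1, fb=1
52: 00100010000101111000111 → 0, fb=0
53: 01000100001011110001110 → 0, fb=0
54: 10001000010111100011100 → 1, fb=0
55: 00010000101111000111000 → 0, fb=1
56: 00100001011110001110001 → 0, fb=1
57: 01000010111100011100011 → 0, fb=0
58: 10000101111000111000110 → 1, fb=1
59: 00001011110001110001101 → 0, fb=0
60: 00010111100011100011010 → 0, fb=1
61: 00101111000111000110101 → 0, fb=1
62: 01011110001110001101011 → 0, fb=0
63: 10111100011100011010110 → 1, fb=0
64: 01111000111000110101100 → 0, fb=0
65: 11110001110001101011000 → 1, fb=0
66: 11100011100011010110000 → 1, fb=0
67: 11000111000110101100000 → 1, fb=1
68: 10001110001101011000001 → 1, fb=1
69: 00011100011010110000011 → 0, fb=0
70: 00111000110101100000110 → 0, fb=0
71: 01110001101011000001100 → 0, fb=0
72: 11100011010110000011000 → 1, fb=0
73: 11000110101100000110000 → 1, fb=0
74: 10001101011000001100000 → 1, fb=1
75: 00011010110000011000001 → 0, fb=0
76: 00110101100000110000010 → 0, fb=0
77: 01101011000001100000100 → 0, fb=0
78: 11010110000011000001000 → 1, fb=1
79: 10101100000110000010001 → 1, fb=0
80: 01011000001100000100010 → 0, fb=0
81: 10110000011000001000100 → 1, fb=1
82: 01100000110000010001001 → 0, fb=0
83: 11000001100000100010010 → 1, fb=0
84: 10000011000001000100100 → 1, fb=1
85: 00000110000010001001001 → 0, fb=0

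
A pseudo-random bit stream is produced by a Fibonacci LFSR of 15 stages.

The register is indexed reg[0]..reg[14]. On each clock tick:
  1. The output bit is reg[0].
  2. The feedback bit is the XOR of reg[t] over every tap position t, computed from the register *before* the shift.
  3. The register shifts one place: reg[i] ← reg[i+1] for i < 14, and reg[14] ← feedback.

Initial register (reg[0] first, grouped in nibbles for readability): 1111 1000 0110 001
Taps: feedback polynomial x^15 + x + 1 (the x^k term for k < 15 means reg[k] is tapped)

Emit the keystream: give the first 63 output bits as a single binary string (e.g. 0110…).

tick  register→output (feedback)
  0  111110000110001→1 (0)
  1  111100001100010→1 (0)
  2  111000011000100→1 (0)
  3  110000110001000→1 (0)
  4  100001100010000→1 (1)
  5  000011000100001→0 (0)
  6  000110001000010→0 (0)
  7  001100010000100→0 (0)
  8  011000100001000→0 (1)
  9  110001000010001→1 (0)
 10  100010000100010→1 (1)
 11  000100001000101→0 (0)
 12  001000010001010→0 (0)
 13  010000100010100→0 (1)
 14  100001000101001→1 (1)
 15  000010001010011→0 (0)
 16  000100010100110→0 (0)
 17  001000101001100→0 (0)
 18  010001010011000→0 (1)
 19  100010100110001→1 (1)
 20  000101001100011→0 (0)
 21  001010011000110→0 (0)
 22  010100110001100→0 (1)
 23  101001100011001→1 (1)
 24  010011000110011→0 (1)
 25  100110001100111→1 (1)
 26  001100011001111→0 (0)
 27  011000110011110→0 (1)
 28  110001100111101→1 (0)
 29  100011001111010→1 (1)
 30  000110011110101→0 (0)
 31  001100111101010→0 (0)
 32  011001111010100→0 (1)
 33  110011110101001→1 (0)
 34  100111101010010→1 (1)
 35  001111010100101→0 (0)
 36  011110101001010→0 (1)
 37  111101010010101→1 (0)
 38  111010100101010→1 (0)
 39  110101001010100→1 (0)
 40  101010010101000→1 (1)
 41  010100101010001→0 (1)
 42  101001010100011→1 (1)
 43  010010101000111→0 (1)
 44  100101010001111→1 (1)
 45  001010100011111→0 (0)
 46  010101000111110→0 (1)
 47  101010001111101→1 (1)
 48  010100011111011→0 (1)
 49  101000111110111→1 (1)
 50  010001111101111→0 (1)
 51  100011111011111→1 (1)
 52  000111110111111→0 (0)
 53  001111101111110→0 (0)
 54  011111011111100→0 (1)
 55  111110111111001→1 (0)
 56  111101111110010→1 (0)
 57  111011111100100→1 (0)
 58  110111111001000→1 (0)
 59  101111110010000→1 (1)
 60  011111100100001→0 (1)
 61  111111001000011→1 (0)
 62  111110010000110→1 (0)

111110000110001000010001010011000110011110101001010100011111011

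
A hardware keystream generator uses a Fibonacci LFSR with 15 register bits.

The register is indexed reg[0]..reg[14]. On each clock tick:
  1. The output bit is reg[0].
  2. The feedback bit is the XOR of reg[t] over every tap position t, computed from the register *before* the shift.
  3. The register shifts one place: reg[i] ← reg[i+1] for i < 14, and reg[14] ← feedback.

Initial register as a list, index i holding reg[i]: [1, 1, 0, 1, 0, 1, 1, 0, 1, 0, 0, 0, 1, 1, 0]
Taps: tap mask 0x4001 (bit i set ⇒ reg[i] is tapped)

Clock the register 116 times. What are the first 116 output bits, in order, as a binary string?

11010110100011010011011000010011101101111100010110110101000011011011001111101101101110101001001001011001110001110010

tick  register→output (feedback)
  0  110101101000110→1 (1)
  1  101011010001101→1 (0)
  2  010110100011010→0 (0)
  3  101101000110100→1 (1)
  4  011010001101001→0 (1)
  5  110100011010011→1 (0)
  6  101000110100110→1 (1)
  7  010001101001101→0 (1)
  8  100011010011011→1 (0)
  9  000110100110110→0 (0)
 10  001101001101100→0 (0)
 11  011010011011000→0 (0)
 12  110100110110000→1 (1)
 13  101001101100001→1 (0)
 14  010011011000010→0 (0)
 15  100110110000100→1 (1)
 16  001101100001001→0 (1)
 17  011011000010011→0 (1)
 18  110110000100111→1 (0)
 19  101100001001110→1 (1)
 20  011000010011101→0 (1)
 21  110000100111011→1 (0)
 22  100001001110110→1 (1)
 23  000010011101101→0 (1)
 24  000100111011011→0 (1)
 25  001001110110111→0 (1)
 26  010011101101111→0 (1)
 27  100111011011111→1 (0)
 28  001110110111110→0 (0)
 29  011101101111100→0 (0)
 30  111011011111000→1 (1)
 31  110110111110001→1 (0)
 32  101101111100010→1 (1)
 33  011011111000101→0 (1)
 34  110111110001011→1 (0)
 35  101111100010110→1 (1)
 36  011111000101101→0 (1)
 37  111110001011011→1 (0)
 38  111100010110110→1 (1)
 39  111000101101101→1 (0)
 40  110001011011010→1 (1)
 41  100010110110101→1 (0)
 42  000101101101010→0 (0)
 43  001011011010100→0 (0)
 44  010110110101000→0 (0)
 45  101101101010000→1 (1)
 46  011011010100001→0 (1)
 47  110110101000011→1 (0)
 48  101101010000110→1 (1)
 49  011010100001101→0 (1)
 50  110101000011011→1 (0)
 51  101010000110110→1 (1)
 52  010100001101101→0 (1)
 53  101000011011011→1 (0)
 54  010000110110110→0 (0)
 55  100001101101100→1 (1)
 56  000011011011001→0 (1)
 57  000110110110011→0 (1)
 58  001101101100111→0 (1)
 59  011011011001111→0 (1)
 60  110110110011111→1 (0)
 61  101101100111110→1 (1)
 62  011011001111101→0 (1)
 63  110110011111011→1 (0)
 64  101100111110110→1 (1)
 65  011001111101101→0 (1)
 66  110011111011011→1 (0)
 67  100111110110110→1 (1)
 68  001111101101101→0 (1)
 69  011111011011011→0 (1)
 70  111110110110111→1 (0)
 71  111101101101110→1 (1)
 72  111011011011101→1 (0)
 73  110110110111010→1 (1)
 74  101101101110101→1 (0)
 75  011011011101010→0 (0)
 76  110110111010100→1 (1)
 77  101101110101001→1 (0)
 78  011011101010010→0 (0)
 79  110111010100100→1 (1)
 80  101110101001001→1 (0)
 81  011101010010010→0 (0)
 82  111010100100100→1 (1)
 83  110101001001001→1 (0)
 84  101010010010010→1 (1)
 85  010100100100101→0 (1)
 86  101001001001011→1 (0)
 87  010010010010110→0 (0)
 88  100100100101100→1 (1)
 89  001001001011001→0 (1)
 90  010010010110011→0 (1)
 91  100100101100111→1 (0)
 92  001001011001110→0 (0)
 93  010010110011100→0 (0)
 94  100101100111000→1 (1)
 95  001011001110001→0 (1)
 96  010110011100011→0 (1)
 97  101100111000111→1 (0)
 98  011001110001110→0 (0)
 99  110011100011100→1 (1)
100  100111000111001→1 (0)
101  001110001110010→0 (0)
102  011100011100100→0 (0)
103  111000111001000→1 (1)
104  110001110010001→1 (0)
105  100011100100010→1 (1)
106  000111001000101→0 (1)
107  001110010001011→0 (1)
108  011100100010111→0 (1)
109  111001000101111→1 (0)
110  110010001011110→1 (1)
111  100100010111101→1 (0)
112  001000101111010→0 (0)
113  010001011110100→0 (0)
114  100010111101000→1 (1)
115  000101111010001→0 (1)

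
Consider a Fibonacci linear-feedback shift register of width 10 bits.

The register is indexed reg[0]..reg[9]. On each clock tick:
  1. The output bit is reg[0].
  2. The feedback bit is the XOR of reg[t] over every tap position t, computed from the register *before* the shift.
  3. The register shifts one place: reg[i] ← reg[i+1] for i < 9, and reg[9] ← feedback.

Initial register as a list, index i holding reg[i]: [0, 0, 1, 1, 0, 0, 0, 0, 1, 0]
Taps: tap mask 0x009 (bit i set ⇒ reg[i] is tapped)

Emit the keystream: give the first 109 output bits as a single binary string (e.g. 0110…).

0011000010101101011100011011111100010001111001111011011010000000101000010110101010001111101111001001011000001

k : reg_k → out_k, fb_k
0: 0011000010 → 0, fb=1
1: 0110000101 → 0, fb=0
2: 1100001010 → 1, fb=1
3: 1000010101 → 1, fb=1
4: 0000101011 → 0, fb=0
5: 0001010110 → 0, fb=1
6: 0010101101 → 0, fb=0
7: 0101011010 → 0, fb=1
8: 1010110101 → 1, fb=1
9: 0101101011 → 0, fb=1
10: 1011010111 → 1, fb=0
11: 0110101110 → 0, fb=0
12: 1101011100 → 1, fb=0
13: 1010111000 → 1, fb=1
14: 0101110001 → 0, fb=1
15: 1011100011 → 1, fb=0
16: 0111000110 → 0, fb=1
17: 1110001101 → 1, fb=1
18: 1100011011 → 1, fb=1
19: 1000110111 → 1, fb=1
20: 0001101111 → 0, fb=1
21: 0011011111 → 0, fb=1
22: 0110111111 → 0, fb=0
23: 1101111110 → 1, fb=0
24: 1011111100 → 1, fb=0
25: 0111111000 → 0, fb=1
26: 1111110001 → 1, fb=0
27: 1111100010 → 1, fb=0
28: 1111000100 → 1, fb=0
29: 1110001000 → 1, fb=1
30: 1100010001 → 1, fb=1
31: 1000100011 → 1, fb=1
32: 0001000111 → 0, fb=1
33: 0010001111 → 0, fb=0
34: 0100011110 → 0, fb=0
35: 1000111100 → 1, fb=1
36: 0001111001 → 0, fb=1
37: 0011110011 → 0, fb=1
38: 0111100111 → 0, fb=1
39: 1111001111 → 1, fb=0
40: 1110011110 → 1, fb=1
41: 1100111101 → 1, fb=1
42: 1001111011 → 1, fb=0
43: 0011110110 → 0, fb=1
44: 0111101101 → 0, fb=1
45: 1111011011 → 1, fb=0
46: 1110110110 → 1, fb=1
47: 1101101101 → 1, fb=0
48: 1011011010 → 1, fb=0
49: 0110110100 → 0, fb=0
50: 1101101000 → 1, fb=0
51: 1011010000 → 1, fb=0
52: 0110100000 → 0, fb=0
53: 1101000000 → 1, fb=0
54: 1010000000 → 1, fb=1
55: 0100000001 → 0, fb=0
56: 1000000010 → 1, fb=1
57: 0000000101 → 0, fb=0
58: 0000001010 → 0, fb=0
59: 0000010100 → 0, fb=0
60: 0000101000 → 0, fb=0
61: 0001010000 → 0, fb=1
62: 0010100001 → 0, fb=0
63: 0101000010 → 0, fb=1
64: 1010000101 → 1, fb=1
65: 0100001011 → 0, fb=0
66: 1000010110 → 1, fb=1
67: 0000101101 → 0, fb=0
68: 0001011010 → 0, fb=1
69: 0010110101 → 0, fb=0
70: 0101101010 → 0, fb=1
71: 1011010101 → 1, fb=0
72: 0110101010 → 0, fb=0
73: 1101010100 → 1, fb=0
74: 1010101000 → 1, fb=1
75: 0101010001 → 0, fb=1
76: 1010100011 → 1, fb=1
77: 0101000111 → 0, fb=1
78: 1010001111 → 1, fb=1
79: 0100011111 → 0, fb=0
80: 1000111110 → 1, fb=1
81: 0001111101 → 0, fb=1
82: 0011111011 → 0, fb=1
83: 0111110111 → 0, fb=1
84: 1111101111 → 1, fb=0
85: 1111011110 → 1, fb=0
86: 1110111100 → 1, fb=1
87: 1101111001 → 1, fb=0
88: 1011110010 → 1, fb=0
89: 0111100100 → 0, fb=1
90: 1111001001 → 1, fb=0
91: 1110010010 → 1, fb=1
92: 1100100101 → 1, fb=1
93: 1001001011 → 1, fb=0
94: 0010010110 → 0, fb=0
95: 0100101100 → 0, fb=0
96: 1001011000 → 1, fb=0
97: 0010110000 → 0, fb=0
98: 0101100000 → 0, fb=1
99: 1011000001 → 1, fb=0
100: 0110000010 → 0, fb=0
101: 1100000100 → 1, fb=1
102: 1000001001 → 1, fb=1
103: 0000010011 → 0, fb=0
104: 0000100110 → 0, fb=0
105: 0001001100 → 0, fb=1
106: 0010011001 → 0, fb=0
107: 0100110010 → 0, fb=0
108: 1001100100 → 1, fb=0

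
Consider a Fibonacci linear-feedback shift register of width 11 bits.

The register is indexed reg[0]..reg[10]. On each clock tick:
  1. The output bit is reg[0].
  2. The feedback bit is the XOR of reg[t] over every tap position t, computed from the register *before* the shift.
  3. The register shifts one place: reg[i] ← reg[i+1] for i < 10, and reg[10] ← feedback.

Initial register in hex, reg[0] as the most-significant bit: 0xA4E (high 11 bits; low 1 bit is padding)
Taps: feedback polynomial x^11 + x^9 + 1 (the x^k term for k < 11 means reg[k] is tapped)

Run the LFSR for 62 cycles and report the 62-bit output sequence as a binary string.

10100100111011110100111001110100111100100001100001010110101000

tick  register→output (feedback)
  0  10100100111→1 (0)
  1  01001001110→0 (1)
  2  10010011101→1 (1)
  3  00100111011→0 (1)
  4  01001110111→0 (1)
  5  10011101111→1 (0)
  6  00111011110→0 (1)
  7  01110111101→0 (0)
  8  11101111010→1 (0)
  9  11011110100→1 (1)
 10  10111101001→1 (1)
 11  01111010011→0 (1)
 12  11110100111→1 (0)
 13  11101001110→1 (0)
 14  11010011100→1 (1)
 15  10100111001→1 (1)
 16  01001110011→0 (1)
 17  10011100111→1 (0)
 18  00111001110→0 (1)
 19  01110011101→0 (0)
 20  11100111010→1 (0)
 21  11001110100→1 (1)
 22  10011101001→1 (1)
 23  00111010011→0 (1)
 24  01110100111→0 (1)
 25  11101001111→1 (0)
 26  11010011110→1 (0)
 27  10100111100→1 (1)
 28  01001111001→0 (0)
 29  10011110010→1 (0)
 30  00111100100→0 (0)
 31  01111001000→0 (0)
 32  11110010000→1 (1)
 33  11100100001→1 (1)
 34  11001000011→1 (0)
 35  10010000110→1 (0)
 36  00100001100→0 (0)
 37  01000011000→0 (0)
 38  10000110000→1 (1)
 39  00001100001→0 (0)
 40  00011000010→0 (1)
 41  00110000101→0 (0)
 42  01100001010→0 (1)
 43  11000010101→1 (1)
 44  10000101011→1 (0)
 45  00001010110→0 (1)
 46  00010101101→0 (0)
 47  00101011010→0 (1)
 48  01010110101→0 (0)
 49  10101101010→1 (0)
 50  01011010100→0 (0)
 51  10110101000→1 (1)
 52  01101010001→0 (0)
 53  11010100010→1 (0)
 54  10101000100→1 (1)
 55  01010001001→0 (0)
 56  10100010010→1 (0)
 57  01000100100→0 (0)
 58  10001001000→1 (1)
 59  00010010001→0 (0)
 60  00100100010→0 (1)
 61  01001000101→0 (0)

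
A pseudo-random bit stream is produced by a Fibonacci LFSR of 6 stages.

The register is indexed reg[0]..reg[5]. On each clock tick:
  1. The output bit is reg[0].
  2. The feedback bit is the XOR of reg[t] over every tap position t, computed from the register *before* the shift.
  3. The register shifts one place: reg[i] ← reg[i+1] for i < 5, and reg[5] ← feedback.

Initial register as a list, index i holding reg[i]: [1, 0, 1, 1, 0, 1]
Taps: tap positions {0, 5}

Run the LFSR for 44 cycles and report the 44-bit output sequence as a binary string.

10110100100111000101111001010001100001000001

tick  register→output (feedback)
  0  101101→1 (0)
  1  011010→0 (0)
  2  110100→1 (1)
  3  101001→1 (0)
  4  010010→0 (0)
  5  100100→1 (1)
  6  001001→0 (1)
  7  010011→0 (1)
  8  100111→1 (0)
  9  001110→0 (0)
 10  011100→0 (0)
 11  111000→1 (1)
 12  110001→1 (0)
 13  100010→1 (1)
 14  000101→0 (1)
 15  001011→0 (1)
 16  010111→0 (1)
 17  101111→1 (0)
 18  011110→0 (0)
 19  111100→1 (1)
 20  111001→1 (0)
 21  110010→1 (1)
 22  100101→1 (0)
 23  001010→0 (0)
 24  010100→0 (0)
 25  101000→1 (1)
 26  010001→0 (1)
 27  100011→1 (0)
 28  000110→0 (0)
 29  001100→0 (0)
 30  011000→0 (0)
 31  110000→1 (1)
 32  100001→1 (0)
 33  000010→0 (0)
 34  000100→0 (0)
 35  001000→0 (0)
 36  010000→0 (0)
 37  100000→1 (1)
 38  000001→0 (1)
 39  000011→0 (1)
 40  000111→0 (1)
 41  001111→0 (1)
 42  011111→0 (1)
 43  111111→1 (0)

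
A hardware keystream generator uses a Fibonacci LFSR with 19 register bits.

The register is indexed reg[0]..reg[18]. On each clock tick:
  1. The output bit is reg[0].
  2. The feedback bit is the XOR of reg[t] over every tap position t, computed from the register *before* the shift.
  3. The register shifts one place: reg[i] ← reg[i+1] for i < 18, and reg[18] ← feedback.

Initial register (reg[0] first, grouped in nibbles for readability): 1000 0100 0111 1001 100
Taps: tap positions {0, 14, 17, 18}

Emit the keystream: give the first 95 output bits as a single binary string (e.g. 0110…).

tick  register→output (feedback)
  0  1000010001111001100→1 (1)
  1  0000100011110011001→0 (0)
  2  0001000111100110010→0 (0)
  3  0010001111001100100→0 (0)
  4  0100011110011001000→0 (0)
  5  1000111100110010000→1 (0)
  6  0001111001100100000→0 (0)
  7  0011110011001000000→0 (0)
  8  0111100110010000000→0 (0)
  9  1111001100100000000→1 (1)
 10  1110011001000000001→1 (0)
 11  1100110010000000010→1 (0)
 12  1001100100000000100→1 (1)
 13  0011001000000001001→0 (1)
 14  0110010000000010011→0 (1)
 15  1100100000000100111→1 (1)
 16  1001000000001001111→1 (1)
 17  0010000000010011111→0 (1)
 18  0100000000100111111→0 (1)
 19  1000000001001111111→1 (0)
 20  0000000010011111110→0 (0)
 21  0000000100111111100→0 (1)
 22  0000001001111111001→0 (0)
 23  0000010011111110010→0 (0)
 24  0000100111111100100→0 (0)
 25  0001001111111001000→0 (0)
 26  0010011111110010000→0 (1)
 27  0100111111100100001→0 (1)
 28  1001111111001000011→1 (1)
 29  0011111110010000111→0 (0)
 30  0111111100100001110→0 (1)
 31  1111111001000011101→1 (1)
 32  1111110010000111011→1 (0)
 33  1111100100001110110→1 (1)
 34  1111001000011101101→1 (0)
 35  1110010000111011010→1 (1)
 36  1100100001110110101→1 (1)
 37  1001000011101101011→1 (1)
 38  0010000111011010111→0 (1)
 39  0100001110110101111→0 (0)
 40  1000011101101011110→1 (1)
 41  0000111011010111101→0 (0)
 42  0001110110101111010→0 (0)
 43  0011101101011110100→0 (1)
 44  0111011010111101001→0 (1)
 45  1110110101111010011→1 (0)
 46  1101101011110100110→1 (0)
 47  1011010111101001100→1 (1)
 48  0110101111010011001→0 (0)
 49  1101011110100110010→1 (1)
 50  1010111101001100101→1 (0)
 51  0101111010011001010→0 (1)
 52  1011110100110010101→1 (1)
 53  0111101001100101011→0 (0)
 54  1111010011001010110→1 (1)
 55  1110100110010101101→1 (0)
 56  1101001100101011010→1 (1)
 57  1010011001010110101→1 (1)
 58  0100110010101101011→0 (0)
 59  1001100101011010110→1 (1)
 60  0011001010110101101→0 (1)
 61  0110010101101011011→0 (1)
 62  1100101011010110111→1 (0)
 63  1001010110101101110→1 (0)
 64  0010101101011011100→0 (1)
 65  0101011010110111001→0 (0)
 66  1010110101101110010→1 (1)
 67  0101101011011100101→0 (1)
 68  1011010110111001011→1 (1)
 69  0110101101110010111→0 (1)
 70  1101011011100101111→1 (1)
 71  1010110111001011111→1 (0)
 72  0101101110010111110→0 (0)
 73  1011011100101111100→1 (0)
 74  0110111001011111000→0 (1)
 75  1101110010111110001→1 (1)
 76  1011100101111100011→1 (1)
 77  0111001011111000111→0 (0)
 78  1110010111110001110→1 (0)
 79  1100101111100011100→1 (0)
 80  1001011111000111000→1 (0)
 81  0010111110001110000→0 (1)
 82  0101111100011100001→0 (1)
 83  1011111000111000011→1 (1)
 84  0111110001110000111→0 (0)
 85  1111100011100001110→1 (0)
 86  1111000111000011100→1 (0)
 87  1110001110000111000→1 (0)
 88  1100011100001110000→1 (0)
 89  1000111000011100000→1 (1)
 90  0001110000111000001→0 (1)
 91  0011100001110000011→0 (0)
 92  0111000011100000110→0 (1)
 93  1110000111000001101→1 (0)
 94  1100001110000011010→1 (1)

10000100011110011001000000001001111111001000011101101011110100110010101101011011100101111100011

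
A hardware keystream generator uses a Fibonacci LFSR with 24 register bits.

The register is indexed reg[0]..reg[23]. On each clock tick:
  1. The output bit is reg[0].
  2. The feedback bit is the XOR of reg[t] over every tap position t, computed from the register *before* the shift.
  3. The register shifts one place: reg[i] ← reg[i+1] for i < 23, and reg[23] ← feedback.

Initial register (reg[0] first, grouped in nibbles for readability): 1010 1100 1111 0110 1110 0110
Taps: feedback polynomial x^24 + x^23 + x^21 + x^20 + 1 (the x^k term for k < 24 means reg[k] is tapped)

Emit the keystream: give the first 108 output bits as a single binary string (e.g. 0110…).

101011001111011011100110000010011001011001110101010110100101000110010100111100100010010110101101000000111011

k : reg_k → out_k, fb_k
0: 101011001111011011100110 → 1, fb=0
1: 010110011110110111001100 → 0, fb=0
2: 101100111101101110011000 → 1, fb=0
3: 011001111011011100110000 → 0, fb=0
4: 110011110110111001100000 → 1, fb=1
5: 100111101101110011000001 → 1, fb=0
6: 001111011011100110000010 → 0, fb=0
7: 011110110111001100000100 → 0, fb=1
8: 111101101110011000001001 → 1, fb=1
9: 111011011100110000010011 → 1, fb=0
10: 110110111001100000100110 → 1, fb=0
11: 101101110011000001001100 → 1, fb=1
12: 011011100110000010011001 → 0, fb=0
13: 110111001100000100110010 → 1, fb=1
14: 101110011000001001100101 → 1, fb=1
15: 011100110000010011001011 → 0, fb=0
16: 111001100000100110010110 → 1, fb=0
17: 110011000001001100101100 → 1, fb=1
18: 100110000010011001011001 → 1, fb=1
19: 001100000100110010110011 → 0, fb=1
20: 011000001001100101100111 → 0, fb=0
21: 110000010011001011001110 → 1, fb=1
22: 100000100110010110011101 → 1, fb=0
23: 000001001100101100111010 → 0, fb=1
24: 000010011001011001110101 → 0, fb=0
25: 000100110010110011101010 → 0, fb=1
26: 001001100101100111010101 → 0, fb=0
27: 010011001011001110101010 → 0, fb=1
28: 100110010110011101010101 → 1, fb=1
29: 001100101100111010101011 → 0, fb=0
30: 011001011001110101010110 → 0, fb=1
31: 110010110011101010101101 → 1, fb=0
32: 100101100111010101011010 → 1, fb=0
33: 001011001110101010110100 → 0, fb=1
34: 010110011101010101101001 → 0, fb=0
35: 101100111010101011010010 → 1, fb=1
36: 011001110101010110100101 → 0, fb=0
37: 110011101010101101001010 → 1, fb=0
38: 100111010101011010010100 → 1, fb=0
39: 001110101010110100101000 → 0, fb=1
40: 011101010101101001010001 → 0, fb=1
41: 111010101011010010100011 → 1, fb=0
42: 110101010110100101000110 → 1, fb=0
43: 101010101101001010001100 → 1, fb=1
44: 010101011010010100011001 → 0, fb=0
45: 101010110100101000110010 → 1, fb=1
46: 010101101001010001100101 → 0, fb=0
47: 101011010010100011001010 → 1, fb=0
48: 010110100101000110010100 → 0, fb=1
49: 101101001010001100101001 → 1, fb=1
50: 011010010100011001010011 → 0, fb=1
51: 110100101000110010100111 → 1, fb=1
52: 101001010001100101001111 → 1, fb=0
53: 010010100011001010011110 → 0, fb=0
54: 100101000110010100111100 → 1, fb=1
55: 001010001100101001111001 → 0, fb=0
56: 010100011001010011110010 → 0, fb=0
57: 101000110010100111100100 → 1, fb=0
58: 010001100101001111001000 → 0, fb=1
59: 100011001010011110010001 → 1, fb=0
60: 000110010100111100100010 → 0, fb=0
61: 001100101001111001000100 → 0, fb=1
62: 011001010011110010001001 → 0, fb=0
63: 110010100111100100010010 → 1, fb=1
64: 100101001111001000100101 → 1, fb=1
65: 001010011110010001001011 → 0, fb=0
66: 010100111100100010010110 → 0, fb=1
67: 101001111001000100101101 → 1, fb=0
68: 010011110010001001011010 → 0, fb=1
69: 100111100100010010110101 → 1, fb=1
70: 001111001000100101101011 → 0, fb=0
71: 011110010001001011010110 → 0, fb=1
72: 111100100010010110101101 → 1, fb=0
73: 111001000100101101011010 → 1, fb=0
74: 110010001001011010110100 → 1, fb=0
75: 100100010010110101101000 → 1, fb=0
76: 001000100101101011010000 → 0, fb=0
77: 010001001011010110100000 → 0, fb=0
78: 100010010110101101000000 → 1, fb=1
79: 000100101101011010000001 → 0, fb=1
80: 001001011010110100000011 → 0, fb=1
81: 010010110101101000000111 → 0, fb=0
82: 100101101011010000001110 → 1, fb=1
83: 001011010110100000011101 → 0, fb=1
84: 010110101101000000111011 → 0, fb=0
85: 101101011010000001110110 → 1, fb=0
86: 011010110100000011101100 → 0, fb=0
87: 110101101000000111011000 → 1, fb=0
88: 101011010000001110110000 → 1, fb=1
89: 010110100000011101100001 → 0, fb=1
90: 101101000000111011000011 → 1, fb=0
91: 011010000001110110000110 → 0, fb=1
92: 110100000011101100001101 → 1, fb=0
93: 101000000111011000011010 → 1, fb=0
94: 010000001110110000110100 → 0, fb=1
95: 100000011101100001101001 → 1, fb=1
96: 000000111011000011010011 → 0, fb=1
97: 000001110110000110100111 → 0, fb=0
98: 000011101100001101001110 → 0, fb=0
99: 000111011000011010011100 → 0, fb=0
100: 001110110000110100111000 → 0, fb=1
101: 011101100001101001110001 → 0, fb=1
102: 111011000011010011100011 → 1, fb=0
103: 110110000110100111000110 → 1, fb=0
104: 101100001101001110001100 → 1, fb=1
105: 011000011010011100011001 → 0, fb=0
106: 110000110100111000110010 → 1, fb=1
107: 100001101001110001100101 → 1, fb=1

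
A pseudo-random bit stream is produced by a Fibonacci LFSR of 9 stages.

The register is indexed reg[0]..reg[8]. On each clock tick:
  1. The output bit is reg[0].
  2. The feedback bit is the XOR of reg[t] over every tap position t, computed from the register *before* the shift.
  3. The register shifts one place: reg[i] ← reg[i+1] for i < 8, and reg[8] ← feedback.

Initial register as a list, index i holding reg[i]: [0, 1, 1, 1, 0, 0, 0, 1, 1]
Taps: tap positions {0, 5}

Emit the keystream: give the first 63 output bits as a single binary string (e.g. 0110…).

step | reg (before) | out | fb
   0 | 011100011 | 0 | 0
   1 | 111000110 | 1 | 1
   2 | 110001101 | 1 | 0
   3 | 100011010 | 1 | 0
   4 | 000110100 | 0 | 0
   5 | 001101000 | 0 | 1
   6 | 011010001 | 0 | 0
   7 | 110100010 | 1 | 1
   8 | 101000101 | 1 | 1
   9 | 010001011 | 0 | 1
  10 | 100010111 | 1 | 1
  11 | 000101111 | 0 | 1
  12 | 001011111 | 0 | 1
  13 | 010111111 | 0 | 1
  14 | 101111111 | 1 | 0
  15 | 011111110 | 0 | 1
  16 | 111111101 | 1 | 0
  17 | 111111010 | 1 | 0
  18 | 111110100 | 1 | 1
  19 | 111101001 | 1 | 0
  20 | 111010010 | 1 | 1
  21 | 110100101 | 1 | 1
  22 | 101001011 | 1 | 0
  23 | 010010110 | 0 | 0
  24 | 100101100 | 1 | 0
  25 | 001011000 | 0 | 1
  26 | 010110001 | 0 | 0
  27 | 101100010 | 1 | 1
  28 | 011000101 | 0 | 0
  29 | 110001010 | 1 | 0
  30 | 100010100 | 1 | 1
  31 | 000101001 | 0 | 1
  32 | 001010011 | 0 | 0
  33 | 010100110 | 0 | 0
  34 | 101001100 | 1 | 0
  35 | 010011000 | 0 | 1
  36 | 100110001 | 1 | 1
  37 | 001100011 | 0 | 0
  38 | 011000110 | 0 | 0
  39 | 110001100 | 1 | 0
  40 | 100011000 | 1 | 0
  41 | 000110000 | 0 | 0
  42 | 001100000 | 0 | 0
  43 | 011000000 | 0 | 0
  44 | 110000000 | 1 | 1
  45 | 100000001 | 1 | 1
  46 | 000000011 | 0 | 0
  47 | 000000110 | 0 | 0
  48 | 000001100 | 0 | 1
  49 | 000011001 | 0 | 1
  50 | 000110011 | 0 | 0
  51 | 001100110 | 0 | 0
  52 | 011001100 | 0 | 1
  53 | 110011001 | 1 | 0
  54 | 100110010 | 1 | 1
  55 | 001100101 | 0 | 0
  56 | 011001010 | 0 | 1
  57 | 110010101 | 1 | 1
  58 | 100101011 | 1 | 0
  59 | 001010110 | 0 | 0
  60 | 010101100 | 0 | 1
  61 | 101011001 | 1 | 0
  62 | 010110010 | 0 | 0

011100011010001011111110100101100010100110001100000001100110010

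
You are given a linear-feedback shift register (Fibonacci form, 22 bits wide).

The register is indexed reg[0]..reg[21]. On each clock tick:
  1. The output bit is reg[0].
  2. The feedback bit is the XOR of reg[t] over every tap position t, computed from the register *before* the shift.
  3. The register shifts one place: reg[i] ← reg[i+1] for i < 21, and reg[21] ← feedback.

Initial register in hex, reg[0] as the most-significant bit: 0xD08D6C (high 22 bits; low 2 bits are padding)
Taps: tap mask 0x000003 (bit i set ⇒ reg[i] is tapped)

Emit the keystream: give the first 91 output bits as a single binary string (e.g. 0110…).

k : reg_k → out_k, fb_k
0: 1101000010001101011011 → 1, fb=0
1: 1010000100011010110110 → 1, fb=1
2: 0100001000110101101101 → 0, fb=1
3: 1000010001101011011011 → 1, fb=1
4: 0000100011010110110111 → 0, fb=0
5: 0001000110101101101110 → 0, fb=0
6: 0010001101011011011100 → 0, fb=0
7: 0100011010110110111000 → 0, fb=1
8: 1000110101101101110001 → 1, fb=1
9: 0001101011011011100011 → 0, fb=0
10: 0011010110110111000110 → 0, fb=0
11: 0110101101101110001100 → 0, fb=1
12: 1101011011011100011001 → 1, fb=0
13: 1010110110111000110010 → 1, fb=1
14: 0101101101110001100101 → 0, fb=1
15: 1011011011100011001011 → 1, fb=1
16: 0110110111000110010111 → 0, fb=1
17: 1101101110001100101111 → 1, fb=0
18: 1011011100011001011110 → 1, fb=1
19: 0110111000110010111101 → 0, fb=1
20: 1101110001100101111011 → 1, fb=0
21: 1011100011001011110110 → 1, fb=1
22: 0111000110010111101101 → 0, fb=1
23: 1110001100101111011011 → 1, fb=0
24: 1100011001011110110110 → 1, fb=0
25: 1000110010111101101100 → 1, fb=1
26: 0001100101111011011001 → 0, fb=0
27: 0011001011110110110010 → 0, fb=0
28: 0110010111101101100100 → 0, fb=1
29: 1100101111011011001001 → 1, fb=0
30: 1001011110110110010010 → 1, fb=1
31: 0010111101101100100101 → 0, fb=0
32: 0101111011011001001010 → 0, fb=1
33: 1011110110110010010101 → 1, fb=1
34: 0111101101100100101011 → 0, fb=1
35: 1111011011001001010111 → 1, fb=0
36: 1110110110010010101110 → 1, fb=0
37: 1101101100100101011100 → 1, fb=0
38: 1011011001001010111000 → 1, fb=1
39: 0110110010010101110001 → 0, fb=1
40: 1101100100101011100011 → 1, fb=0
41: 1011001001010111000110 → 1, fb=1
42: 0110010010101110001101 → 0, fb=1
43: 1100100101011100011011 → 1, fb=0
44: 1001001010111000110110 → 1, fb=1
45: 0010010101110001101101 → 0, fb=0
46: 0100101011100011011010 → 0, fb=1
47: 1001010111000110110101 → 1, fb=1
48: 0010101110001101101011 → 0, fb=0
49: 0101011100011011010110 → 0, fb=1
50: 1010111000110110101101 → 1, fb=1
51: 0101110001101101011011 → 0, fb=1
52: 1011100011011010110111 → 1, fb=1
53: 0111000110110101101111 → 0, fb=1
54: 1110001101101011011111 → 1, fb=0
55: 1100011011010110111110 → 1, fb=0
56: 1000110110101101111100 → 1, fb=1
57: 0001101101011011111001 → 0, fb=0
58: 0011011010110111110010 → 0, fb=0
59: 0110110101101111100100 → 0, fb=1
60: 1101101011011111001001 → 1, fb=0
61: 1011010110111110010010 → 1, fb=1
62: 0110101101111100100101 → 0, fb=1
63: 1101011011111001001011 → 1, fb=0
64: 1010110111110010010110 → 1, fb=1
65: 0101101111100100101101 → 0, fb=1
66: 1011011111001001011011 → 1, fb=1
67: 0110111110010010110111 → 0, fb=1
68: 1101111100100101101111 → 1, fb=0
69: 1011111001001011011110 → 1, fb=1
70: 0111110010010110111101 → 0, fb=1
71: 1111100100101101111011 → 1, fb=0
72: 1111001001011011110110 → 1, fb=0
73: 1110010010110111101100 → 1, fb=0
74: 1100100101101111011000 → 1, fb=0
75: 1001001011011110110000 → 1, fb=1
76: 0010010110111101100001 → 0, fb=0
77: 0100101101111011000010 → 0, fb=1
78: 1001011011110110000101 → 1, fb=1
79: 0010110111101100001011 → 0, fb=0
80: 0101101111011000010110 → 0, fb=1
81: 1011011110110000101101 → 1, fb=1
82: 0110111101100001011011 → 0, fb=1
83: 1101111011000010110111 → 1, fb=0
84: 1011110110000101101110 → 1, fb=1
85: 0111101100001011011101 → 0, fb=1
86: 1111011000010110111011 → 1, fb=0
87: 1110110000101101110110 → 1, fb=0
88: 1101100001011011101100 → 1, fb=0
89: 1011000010110111011000 → 1, fb=1
90: 0110000101101110110001 → 0, fb=1

1101000010001101011011011100011001011110110110010010101110001101101011011111001001011011110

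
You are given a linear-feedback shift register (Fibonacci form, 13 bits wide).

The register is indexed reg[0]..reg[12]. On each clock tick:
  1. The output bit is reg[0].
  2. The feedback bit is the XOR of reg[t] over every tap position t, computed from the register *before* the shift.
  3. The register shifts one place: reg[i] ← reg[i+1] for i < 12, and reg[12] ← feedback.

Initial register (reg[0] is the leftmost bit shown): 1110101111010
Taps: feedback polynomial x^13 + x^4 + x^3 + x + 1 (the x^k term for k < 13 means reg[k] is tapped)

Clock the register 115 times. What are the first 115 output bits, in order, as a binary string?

step | reg (before) | out | fb
   0 | 1110101111010 | 1 | 1
   1 | 1101011110101 | 1 | 1
   2 | 1010111101011 | 1 | 0
   3 | 0101111010110 | 0 | 1
   4 | 1011110101101 | 1 | 1
   5 | 0111101011011 | 0 | 1
   6 | 1111010110111 | 1 | 1
   7 | 1110101101111 | 1 | 1
   8 | 1101011011111 | 1 | 1
   9 | 1010110111111 | 1 | 0
  10 | 0101101111110 | 0 | 1
  11 | 1011011111101 | 1 | 0
  12 | 0110111111010 | 0 | 0
  13 | 1101111110100 | 1 | 0
  14 | 1011111101000 | 1 | 1
  15 | 0111111010001 | 0 | 1
  16 | 1111110100011 | 1 | 0
  17 | 1111101000110 | 1 | 0
  18 | 1111010001100 | 1 | 1
  19 | 1110100011001 | 1 | 1
  20 | 1101000110011 | 1 | 1
  21 | 1010001100111 | 1 | 1
  22 | 0100011001111 | 0 | 1
  23 | 1000110011111 | 1 | 0
  24 | 0001100111110 | 0 | 0
  25 | 0011001111100 | 0 | 1
  26 | 0110011111001 | 0 | 1
  27 | 1100111110011 | 1 | 1
  28 | 1001111100111 | 1 | 1
  29 | 0011111001111 | 0 | 0
  30 | 0111110011110 | 0 | 1
  31 | 1111100111101 | 1 | 0
  32 | 1111001111010 | 1 | 1
  33 | 1110011110101 | 1 | 0
  34 | 1100111101010 | 1 | 1
  35 | 1001111010101 | 1 | 1
  36 | 0011110101011 | 0 | 0
  37 | 0111101010110 | 0 | 1
  38 | 1111010101101 | 1 | 1
  39 | 1110101011011 | 1 | 1
  40 | 1101010110111 | 1 | 1
  41 | 1010101101111 | 1 | 0
  42 | 0101011011110 | 0 | 0
  43 | 1010110111100 | 1 | 0
  44 | 0101101111000 | 0 | 1
  45 | 1011011110001 | 1 | 0
  46 | 0110111100010 | 0 | 0
  47 | 1101111000100 | 1 | 0
  48 | 1011110001000 | 1 | 1
  49 | 0111100010001 | 0 | 1
  50 | 1111000100011 | 1 | 1
  51 | 1110001000111 | 1 | 0
  52 | 1100010001110 | 1 | 0
  53 | 1000100011100 | 1 | 0
  54 | 0001000111000 | 0 | 1
  55 | 0010001110001 | 0 | 0
  56 | 0100011100010 | 0 | 1
  57 | 1000111000101 | 1 | 0
  58 | 0001110001010 | 0 | 0
  59 | 0011100010100 | 0 | 0
  60 | 0111000101000 | 0 | 0
  61 | 1110001010000 | 1 | 0
  62 | 1100010100000 | 1 | 0
  63 | 1000101000000 | 1 | 0
  64 | 0001010000000 | 0 | 1
  65 | 0010100000001 | 0 | 1
  66 | 0101000000011 | 0 | 0
  67 | 1010000000110 | 1 | 1
  68 | 0100000001101 | 0 | 1
  69 | 1000000011011 | 1 | 1
  70 | 0000000110111 | 0 | 0
  71 | 0000001101110 | 0 | 0
  72 | 0000011011100 | 0 | 0
  73 | 0000110111000 | 0 | 1
  74 | 0001101110001 | 0 | 0
  75 | 0011011100010 | 0 | 1
  76 | 0110111000101 | 0 | 0
  77 | 1101110001010 | 1 | 0
  78 | 1011100010100 | 1 | 1
  79 | 0111000101001 | 0 | 0
  80 | 1110001010010 | 1 | 0
  81 | 1100010100100 | 1 | 0
  82 | 1000101001000 | 1 | 0
  83 | 0001010010000 | 0 | 1
  84 | 0010100100001 | 0 | 1
  85 | 0101001000011 | 0 | 0
  86 | 1010010000110 | 1 | 1
  87 | 0100100001101 | 0 | 0
  88 | 1001000011010 | 1 | 0
  89 | 0010000110100 | 0 | 0
  90 | 0100001101000 | 0 | 1
  91 | 1000011010001 | 1 | 1
  92 | 0000110100011 | 0 | 1
  93 | 0001101000111 | 0 | 0
  94 | 0011010001110 | 0 | 1
  95 | 0110100011101 | 0 | 0
  96 | 1101000111010 | 1 | 1
  97 | 1010001110101 | 1 | 1
  98 | 0100011101011 | 0 | 1
  99 | 1000111010111 | 1 | 0
 100 | 0001110101110 | 0 | 0
 101 | 0011101011100 | 0 | 0
 102 | 0111010111000 | 0 | 0
 103 | 1110101110000 | 1 | 1
 104 | 1101011100001 | 1 | 1
 105 | 1010111000011 | 1 | 0
 106 | 0101110000110 | 0 | 1
 107 | 1011100001101 | 1 | 1
 108 | 0111000011011 | 0 | 0
 109 | 1110000110110 | 1 | 0
 110 | 1100001101100 | 1 | 0
 111 | 1000011011000 | 1 | 1
 112 | 0000110110001 | 0 | 1
 113 | 0001101100011 | 0 | 0
 114 | 0011011000110 | 0 | 1

1110101111010110111111010001100111110011110101011011110001000111000101000000011011100010100100001101000111010111000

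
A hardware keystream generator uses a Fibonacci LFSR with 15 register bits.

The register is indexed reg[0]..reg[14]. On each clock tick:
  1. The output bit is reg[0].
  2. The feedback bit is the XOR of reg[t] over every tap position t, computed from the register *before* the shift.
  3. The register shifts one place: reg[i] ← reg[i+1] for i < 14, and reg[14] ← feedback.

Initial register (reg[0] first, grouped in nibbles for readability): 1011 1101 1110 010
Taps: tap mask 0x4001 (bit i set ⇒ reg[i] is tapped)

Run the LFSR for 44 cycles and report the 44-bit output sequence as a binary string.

10111101111001011010110101110010011011001011

tick  register→output (feedback)
  0  101111011110010→1 (1)
  1  011110111100101→0 (1)
  2  111101111001011→1 (0)
  3  111011110010110→1 (1)
  4  110111100101101→1 (0)
  5  101111001011010→1 (1)
  6  011110010110101→0 (1)
  7  111100101101011→1 (0)
  8  111001011010110→1 (1)
  9  110010110101101→1 (0)
 10  100101101011010→1 (1)
 11  001011010110101→0 (1)
 12  010110101101011→0 (1)
 13  101101011010111→1 (0)
 14  011010110101110→0 (0)
 15  110101101011100→1 (1)
 16  101011010111001→1 (0)
 17  010110101110010→0 (0)
 18  101101011100100→1 (1)
 19  011010111001001→0 (1)
 20  110101110010011→1 (0)
 21  101011100100110→1 (1)
 22  010111001001101→0 (1)
 23  101110010011011→1 (0)
 24  011100100110110→0 (0)
 25  111001001101100→1 (1)
 26  110010011011001→1 (0)
 27  100100110110010→1 (1)
 28  001001101100101→0 (1)
 29  010011011001011→0 (1)
 30  100110110010111→1 (0)
 31  001101100101110→0 (0)
 32  011011001011100→0 (0)
 33  110110010111000→1 (1)
 34  101100101110001→1 (0)
 35  011001011100010→0 (0)
 36  110010111000100→1 (1)
 37  100101110001001→1 (0)
 38  001011100010010→0 (0)
 39  010111000100100→0 (0)
 40  101110001001000→1 (1)
 41  011100010010001→0 (1)
 42  111000100100011→1 (0)
 43  110001001000110→1 (1)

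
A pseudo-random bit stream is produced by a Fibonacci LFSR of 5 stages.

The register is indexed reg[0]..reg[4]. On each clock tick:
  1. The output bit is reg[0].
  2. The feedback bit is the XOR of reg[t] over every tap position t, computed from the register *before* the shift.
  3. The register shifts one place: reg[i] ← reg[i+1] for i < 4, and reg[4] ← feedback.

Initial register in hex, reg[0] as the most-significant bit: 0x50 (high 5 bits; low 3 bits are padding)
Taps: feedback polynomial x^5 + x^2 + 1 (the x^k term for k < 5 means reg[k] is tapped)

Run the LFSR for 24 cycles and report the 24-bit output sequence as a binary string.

010100001001011001111100

tick  register→output (feedback)
  0  01010→0 (0)
  1  10100→1 (0)
  2  01000→0 (0)
  3  10000→1 (1)
  4  00001→0 (0)
  5  00010→0 (0)
  6  00100→0 (1)
  7  01001→0 (0)
  8  10010→1 (1)
  9  00101→0 (1)
 10  01011→0 (0)
 11  10110→1 (0)
 12  01100→0 (1)
 13  11001→1 (1)
 14  10011→1 (1)
 15  00111→0 (1)
 16  01111→0 (1)
 17  11111→1 (0)
 18  11110→1 (0)
 19  11100→1 (0)
 20  11000→1 (1)
 21  10001→1 (1)
 22  00011→0 (0)
 23  00110→0 (1)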